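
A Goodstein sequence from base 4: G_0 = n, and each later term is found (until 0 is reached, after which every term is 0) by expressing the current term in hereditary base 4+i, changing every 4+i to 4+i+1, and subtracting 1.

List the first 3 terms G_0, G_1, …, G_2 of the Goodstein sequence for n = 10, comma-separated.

G_0 = 10. HB_4(10) = 2·4 + 2. Bump = 12. G_1 = 11.
G_1 = 11. HB_5(11) = 2·5 + 1. Bump = 13. G_2 = 12.

10, 11, 12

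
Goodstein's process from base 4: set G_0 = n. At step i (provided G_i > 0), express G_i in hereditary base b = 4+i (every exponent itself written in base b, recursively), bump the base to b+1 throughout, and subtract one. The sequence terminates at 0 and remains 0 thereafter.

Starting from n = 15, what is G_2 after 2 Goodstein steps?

19

i=0: 15 = 3·4 + 3 (b=4); 4→5: 3·5 + 3 = 18; 18−1 = 17
i=1: 17 = 3·5 + 2 (b=5); 5→6: 3·6 + 2 = 20; 20−1 = 19
i=2: 19 = 3·6 + 1 (b=6); 6→7: 3·7 + 1 = 22; 22−1 = 21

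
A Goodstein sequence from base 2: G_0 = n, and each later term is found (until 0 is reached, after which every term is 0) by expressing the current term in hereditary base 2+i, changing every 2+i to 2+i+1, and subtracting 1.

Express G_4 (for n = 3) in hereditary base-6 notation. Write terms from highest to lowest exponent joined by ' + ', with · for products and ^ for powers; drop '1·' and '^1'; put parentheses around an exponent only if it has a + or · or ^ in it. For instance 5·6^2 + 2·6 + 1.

i=0: 3 = 2 + 1 (b=2); 2→3: 3 + 1 = 4; 4−1 = 3
i=1: 3 = 3 (b=3); 3→4: 4 = 4; 4−1 = 3
i=2: 3 = 3 (b=4); 4→5: 3 = 3; 3−1 = 2
i=3: 2 = 2 (b=5); 5→6: 2 = 2; 2−1 = 1

1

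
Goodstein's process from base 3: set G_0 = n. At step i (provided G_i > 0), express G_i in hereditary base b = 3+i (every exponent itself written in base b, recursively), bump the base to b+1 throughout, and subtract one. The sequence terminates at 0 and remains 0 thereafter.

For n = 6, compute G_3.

G_0 = 6. HB_3(6) = 2·3. Bump = 8. G_1 = 7.
G_1 = 7. HB_4(7) = 4 + 3. Bump = 8. G_2 = 7.
G_2 = 7. HB_5(7) = 5 + 2. Bump = 8. G_3 = 7.
G_3 = 7. HB_6(7) = 6 + 1. Bump = 8. G_4 = 7.

7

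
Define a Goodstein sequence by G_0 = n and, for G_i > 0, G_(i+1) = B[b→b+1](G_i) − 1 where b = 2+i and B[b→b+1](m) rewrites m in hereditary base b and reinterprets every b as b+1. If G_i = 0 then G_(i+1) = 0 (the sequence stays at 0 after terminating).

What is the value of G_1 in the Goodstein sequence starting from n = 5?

27

step 0: 5 = 2^2 + 1; sub 3 for 2: 3^3 + 1; = 28; G_1 = 28−1 = 27
step 1: 27 = 3^3; sub 4 for 3: 4^4; = 256; G_2 = 256−1 = 255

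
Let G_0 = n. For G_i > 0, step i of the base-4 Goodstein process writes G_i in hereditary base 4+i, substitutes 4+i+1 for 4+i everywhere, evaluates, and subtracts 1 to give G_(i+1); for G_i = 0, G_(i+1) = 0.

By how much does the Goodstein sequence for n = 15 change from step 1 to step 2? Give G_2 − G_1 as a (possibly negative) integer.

step 0: 15 = 3·4 + 3; sub 5 for 4: 3·5 + 3; = 18; G_1 = 18−1 = 17
step 1: 17 = 3·5 + 2; sub 6 for 5: 3·6 + 2; = 20; G_2 = 20−1 = 19

2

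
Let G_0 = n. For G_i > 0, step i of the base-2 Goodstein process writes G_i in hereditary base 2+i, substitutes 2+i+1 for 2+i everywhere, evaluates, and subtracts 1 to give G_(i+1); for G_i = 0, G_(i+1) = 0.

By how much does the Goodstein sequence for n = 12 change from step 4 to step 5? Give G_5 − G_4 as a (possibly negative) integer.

G_0 = 12. HB_2(12) = 2^(2 + 1) + 2^2. Bump = 108. G_1 = 107.
G_1 = 107. HB_3(107) = 3^(3 + 1) + 2·3^2 + 2·3 + 2. Bump = 1066. G_2 = 1065.
G_2 = 1065. HB_4(1065) = 4^(4 + 1) + 2·4^2 + 2·4 + 1. Bump = 15686. G_3 = 15685.
G_3 = 15685. HB_5(15685) = 5^(5 + 1) + 2·5^2 + 2·5. Bump = 280020. G_4 = 280019.
G_4 = 280019. HB_6(280019) = 6^(6 + 1) + 2·6^2 + 6 + 5. Bump = 5764911. G_5 = 5764910.

5484891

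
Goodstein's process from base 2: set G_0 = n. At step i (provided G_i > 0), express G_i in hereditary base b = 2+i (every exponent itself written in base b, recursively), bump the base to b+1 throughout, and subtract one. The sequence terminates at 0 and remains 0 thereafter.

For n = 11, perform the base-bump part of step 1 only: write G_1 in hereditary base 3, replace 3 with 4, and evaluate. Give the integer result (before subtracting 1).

G_0 = 11. HB_2(11) = 2^(2 + 1) + 2 + 1. Bump = 85. G_1 = 84.
G_1 = 84. HB_3(84) = 3^(3 + 1) + 3. Bump = 1028. G_2 = 1027.

1028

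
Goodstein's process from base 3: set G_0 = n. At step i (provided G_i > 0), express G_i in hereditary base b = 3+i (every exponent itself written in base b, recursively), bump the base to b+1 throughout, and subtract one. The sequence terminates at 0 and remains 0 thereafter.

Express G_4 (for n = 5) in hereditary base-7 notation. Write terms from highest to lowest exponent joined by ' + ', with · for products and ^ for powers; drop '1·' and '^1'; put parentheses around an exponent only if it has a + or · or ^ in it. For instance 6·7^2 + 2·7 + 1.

4

(0) 5|_3 = 3 + 2 ↦ 4 + 2|_4 = 6 ⇒ 5
(1) 5|_4 = 4 + 1 ↦ 5 + 1|_5 = 6 ⇒ 5
(2) 5|_5 = 5 ↦ 6|_6 = 6 ⇒ 5
(3) 5|_6 = 5 ↦ 5|_7 = 5 ⇒ 4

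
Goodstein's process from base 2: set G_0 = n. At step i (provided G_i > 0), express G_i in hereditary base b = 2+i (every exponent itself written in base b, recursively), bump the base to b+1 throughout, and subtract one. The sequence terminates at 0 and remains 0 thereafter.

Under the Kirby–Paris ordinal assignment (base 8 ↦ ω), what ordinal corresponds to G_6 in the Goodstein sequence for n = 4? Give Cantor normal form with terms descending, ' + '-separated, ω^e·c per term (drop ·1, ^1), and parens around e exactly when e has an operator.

ω^2·2 + ω + 3

i=0: 4 = 2^2 (b=2); 2→3: 3^3 = 27; 27−1 = 26
i=1: 26 = 2·3^2 + 2·3 + 2 (b=3); 3→4: 2·4^2 + 2·4 + 2 = 42; 42−1 = 41
i=2: 41 = 2·4^2 + 2·4 + 1 (b=4); 4→5: 2·5^2 + 2·5 + 1 = 61; 61−1 = 60
i=3: 60 = 2·5^2 + 2·5 (b=5); 5→6: 2·6^2 + 2·6 = 84; 84−1 = 83
i=4: 83 = 2·6^2 + 6 + 5 (b=6); 6→7: 2·7^2 + 7 + 5 = 110; 110−1 = 109
i=5: 109 = 2·7^2 + 7 + 4 (b=7); 7→8: 2·8^2 + 8 + 4 = 140; 140−1 = 139
i=6: 139 = 2·8^2 + 8 + 3 (b=8); 8→9: 2·9^2 + 9 + 3 = 174; 174−1 = 173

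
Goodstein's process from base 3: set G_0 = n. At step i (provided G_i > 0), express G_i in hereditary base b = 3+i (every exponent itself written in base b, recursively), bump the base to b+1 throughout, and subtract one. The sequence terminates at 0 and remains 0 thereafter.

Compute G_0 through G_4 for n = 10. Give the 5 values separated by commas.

base 3: 10 = 3^2 + 1; at 4: 4^2 + 1 = 17; next = 16
base 4: 16 = 4^2; at 5: 5^2 = 25; next = 24
base 5: 24 = 4·5 + 4; at 6: 4·6 + 4 = 28; next = 27
base 6: 27 = 4·6 + 3; at 7: 4·7 + 3 = 31; next = 30

10, 16, 24, 27, 30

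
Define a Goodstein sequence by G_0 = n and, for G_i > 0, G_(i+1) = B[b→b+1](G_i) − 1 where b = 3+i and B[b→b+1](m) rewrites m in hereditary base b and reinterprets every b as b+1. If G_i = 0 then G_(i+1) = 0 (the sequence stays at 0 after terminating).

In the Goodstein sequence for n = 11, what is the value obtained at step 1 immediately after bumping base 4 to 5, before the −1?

26

base 3: 11 = 3^2 + 2; at 4: 4^2 + 2 = 18; next = 17
base 4: 17 = 4^2 + 1; at 5: 5^2 + 1 = 26; next = 25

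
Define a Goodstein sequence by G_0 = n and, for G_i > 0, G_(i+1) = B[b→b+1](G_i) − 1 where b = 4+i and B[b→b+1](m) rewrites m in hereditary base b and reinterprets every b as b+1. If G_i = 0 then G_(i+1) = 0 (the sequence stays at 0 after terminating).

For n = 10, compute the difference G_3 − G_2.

(0) 10|_4 = 2·4 + 2 ↦ 2·5 + 2|_5 = 12 ⇒ 11
(1) 11|_5 = 2·5 + 1 ↦ 2·6 + 1|_6 = 13 ⇒ 12
(2) 12|_6 = 2·6 ↦ 2·7|_7 = 14 ⇒ 13

1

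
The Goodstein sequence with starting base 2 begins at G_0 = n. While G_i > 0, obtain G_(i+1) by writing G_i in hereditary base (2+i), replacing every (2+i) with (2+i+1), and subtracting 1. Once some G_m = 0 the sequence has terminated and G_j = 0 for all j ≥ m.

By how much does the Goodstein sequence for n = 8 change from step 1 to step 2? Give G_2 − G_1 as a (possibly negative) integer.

473

[0] 8 ≡ 2^(2 + 1) (base 2). Lift 3: 81. −1: 80.
[1] 80 ≡ 2·3^3 + 2·3^2 + 2·3 + 2 (base 3). Lift 4: 554. −1: 553.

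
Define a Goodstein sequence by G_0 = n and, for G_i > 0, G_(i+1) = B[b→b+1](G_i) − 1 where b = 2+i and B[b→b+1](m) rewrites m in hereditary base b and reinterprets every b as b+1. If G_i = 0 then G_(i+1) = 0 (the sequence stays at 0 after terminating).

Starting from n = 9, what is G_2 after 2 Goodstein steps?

1023

(0) 9|_2 = 2^(2 + 1) + 1 ↦ 3^(3 + 1) + 1|_3 = 82 ⇒ 81
(1) 81|_3 = 3^(3 + 1) ↦ 4^(4 + 1)|_4 = 1024 ⇒ 1023
(2) 1023|_4 = 3·4^4 + 3·4^3 + 3·4^2 + 3·4 + 3 ↦ 3·5^5 + 3·5^3 + 3·5^2 + 3·5 + 3|_5 = 9843 ⇒ 9842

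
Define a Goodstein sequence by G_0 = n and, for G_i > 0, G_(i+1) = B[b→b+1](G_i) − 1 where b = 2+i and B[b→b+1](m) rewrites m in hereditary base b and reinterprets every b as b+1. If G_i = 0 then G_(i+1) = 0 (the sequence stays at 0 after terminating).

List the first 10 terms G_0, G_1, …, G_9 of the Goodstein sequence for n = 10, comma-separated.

10, 83, 1025, 15625, 279935, 4215754, 84073323, 1937434592, 50000555551, 1426559238830

G_0=10  [base 2] 2^(2 + 1) + 2  →[2↦3]→  3^(3 + 1) + 3 = 84  −1 ⇒ G_1=83
G_1=83  [base 3] 3^(3 + 1) + 2  →[3↦4]→  4^(4 + 1) + 2 = 1026  −1 ⇒ G_2=1025
G_2=1025  [base 4] 4^(4 + 1) + 1  →[4↦5]→  5^(5 + 1) + 1 = 15626  −1 ⇒ G_3=15625
G_3=15625  [base 5] 5^(5 + 1)  →[5↦6]→  6^(6 + 1) = 279936  −1 ⇒ G_4=279935
G_4=279935  [base 6] 5·6^6 + 5·6^5 + 5·6^4 + 5·6^3 + 5·6^2 + 5·6 + 5  →[6↦7]→  5·7^7 + 5·7^5 + 5·7^4 + 5·7^3 + 5·7^2 + 5·7 + 5 = 4215755  −1 ⇒ G_5=4215754
G_5=4215754  [base 7] 5·7^7 + 5·7^5 + 5·7^4 + 5·7^3 + 5·7^2 + 5·7 + 4  →[7↦8]→  5·8^8 + 5·8^5 + 5·8^4 + 5·8^3 + 5·8^2 + 5·8 + 4 = 84073324  −1 ⇒ G_6=84073323
G_6=84073323  [base 8] 5·8^8 + 5·8^5 + 5·8^4 + 5·8^3 + 5·8^2 + 5·8 + 3  →[8↦9]→  5·9^9 + 5·9^5 + 5·9^4 + 5·9^3 + 5·9^2 + 5·9 + 3 = 1937434593  −1 ⇒ G_7=1937434592
G_7=1937434592  [base 9] 5·9^9 + 5·9^5 + 5·9^4 + 5·9^3 + 5·9^2 + 5·9 + 2  →[9↦10]→  5·10^10 + 5·10^5 + 5·10^4 + 5·10^3 + 5·10^2 + 5·10 + 2 = 50000555552  −1 ⇒ G_8=50000555551
G_8=50000555551  [base 10] 5·10^10 + 5·10^5 + 5·10^4 + 5·10^3 + 5·10^2 + 5·10 + 1  →[10↦11]→  5·11^11 + 5·11^5 + 5·11^4 + 5·11^3 + 5·11^2 + 5·11 + 1 = 1426559238831  −1 ⇒ G_9=1426559238830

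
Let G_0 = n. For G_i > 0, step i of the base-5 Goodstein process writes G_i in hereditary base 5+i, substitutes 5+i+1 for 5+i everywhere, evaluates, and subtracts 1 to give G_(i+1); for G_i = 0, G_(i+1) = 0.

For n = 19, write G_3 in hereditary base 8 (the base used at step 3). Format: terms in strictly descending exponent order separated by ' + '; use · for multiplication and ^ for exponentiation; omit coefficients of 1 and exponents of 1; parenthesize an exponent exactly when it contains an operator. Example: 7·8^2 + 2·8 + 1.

3·8 + 1

step 0: 19 = 3·5 + 4; sub 6 for 5: 3·6 + 4; = 22; G_1 = 22−1 = 21
step 1: 21 = 3·6 + 3; sub 7 for 6: 3·7 + 3; = 24; G_2 = 24−1 = 23
step 2: 23 = 3·7 + 2; sub 8 for 7: 3·8 + 2; = 26; G_3 = 26−1 = 25
step 3: 25 = 3·8 + 1; sub 9 for 8: 3·9 + 1; = 28; G_4 = 28−1 = 27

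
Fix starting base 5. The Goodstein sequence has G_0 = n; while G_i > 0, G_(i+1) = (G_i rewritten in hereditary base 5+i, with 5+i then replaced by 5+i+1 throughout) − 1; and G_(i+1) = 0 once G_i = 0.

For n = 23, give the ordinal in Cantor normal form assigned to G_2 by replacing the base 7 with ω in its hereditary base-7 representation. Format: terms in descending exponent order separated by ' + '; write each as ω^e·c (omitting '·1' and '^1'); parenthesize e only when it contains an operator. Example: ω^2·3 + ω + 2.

ω·4 + 1

(0) 23|_5 = 4·5 + 3 ↦ 4·6 + 3|_6 = 27 ⇒ 26
(1) 26|_6 = 4·6 + 2 ↦ 4·7 + 2|_7 = 30 ⇒ 29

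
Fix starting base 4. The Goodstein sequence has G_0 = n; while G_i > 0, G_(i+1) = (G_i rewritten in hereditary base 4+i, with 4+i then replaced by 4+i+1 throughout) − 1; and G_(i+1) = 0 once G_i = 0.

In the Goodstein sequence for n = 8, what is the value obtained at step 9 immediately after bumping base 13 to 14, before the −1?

6

8 —HB4→ 2·4 —bump→ 2·5 = 10 —(−1)→ 9
9 —HB5→ 5 + 4 —bump→ 6 + 4 = 10 —(−1)→ 9
9 —HB6→ 6 + 3 —bump→ 7 + 3 = 10 —(−1)→ 9
9 —HB7→ 7 + 2 —bump→ 8 + 2 = 10 —(−1)→ 9
9 —HB8→ 8 + 1 —bump→ 9 + 1 = 10 —(−1)→ 9
9 —HB9→ 9 —bump→ 10 = 10 —(−1)→ 9
9 —HB10→ 9 —bump→ 9 = 9 —(−1)→ 8
8 —HB11→ 8 —bump→ 8 = 8 —(−1)→ 7
7 —HB12→ 7 —bump→ 7 = 7 —(−1)→ 6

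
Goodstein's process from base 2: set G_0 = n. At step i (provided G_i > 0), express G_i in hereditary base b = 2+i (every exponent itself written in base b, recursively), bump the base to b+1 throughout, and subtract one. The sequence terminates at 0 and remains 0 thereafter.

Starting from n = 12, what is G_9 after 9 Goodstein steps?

base 2: 12 = 2^(2 + 1) + 2^2; at 3: 3^(3 + 1) + 3^3 = 108; next = 107
base 3: 107 = 3^(3 + 1) + 2·3^2 + 2·3 + 2; at 4: 4^(4 + 1) + 2·4^2 + 2·4 + 2 = 1066; next = 1065
base 4: 1065 = 4^(4 + 1) + 2·4^2 + 2·4 + 1; at 5: 5^(5 + 1) + 2·5^2 + 2·5 + 1 = 15686; next = 15685
base 5: 15685 = 5^(5 + 1) + 2·5^2 + 2·5; at 6: 6^(6 + 1) + 2·6^2 + 2·6 = 280020; next = 280019
base 6: 280019 = 6^(6 + 1) + 2·6^2 + 6 + 5; at 7: 7^(7 + 1) + 2·7^2 + 7 + 5 = 5764911; next = 5764910
base 7: 5764910 = 7^(7 + 1) + 2·7^2 + 7 + 4; at 8: 8^(8 + 1) + 2·8^2 + 8 + 4 = 134217868; next = 134217867
base 8: 134217867 = 8^(8 + 1) + 2·8^2 + 8 + 3; at 9: 9^(9 + 1) + 2·9^2 + 9 + 3 = 3486784575; next = 3486784574
base 9: 3486784574 = 9^(9 + 1) + 2·9^2 + 9 + 2; at 10: 10^(10 + 1) + 2·10^2 + 10 + 2 = 100000000212; next = 100000000211
base 10: 100000000211 = 10^(10 + 1) + 2·10^2 + 10 + 1; at 11: 11^(11 + 1) + 2·11^2 + 11 + 1 = 3138428376975; next = 3138428376974

3138428376974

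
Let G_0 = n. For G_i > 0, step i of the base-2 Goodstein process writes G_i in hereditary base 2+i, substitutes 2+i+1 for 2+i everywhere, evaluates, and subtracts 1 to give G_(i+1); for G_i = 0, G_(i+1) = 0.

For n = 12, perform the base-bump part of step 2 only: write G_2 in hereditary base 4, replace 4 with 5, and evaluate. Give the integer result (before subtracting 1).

15686

G_0 = 12. HB_2(12) = 2^(2 + 1) + 2^2. Bump = 108. G_1 = 107.
G_1 = 107. HB_3(107) = 3^(3 + 1) + 2·3^2 + 2·3 + 2. Bump = 1066. G_2 = 1065.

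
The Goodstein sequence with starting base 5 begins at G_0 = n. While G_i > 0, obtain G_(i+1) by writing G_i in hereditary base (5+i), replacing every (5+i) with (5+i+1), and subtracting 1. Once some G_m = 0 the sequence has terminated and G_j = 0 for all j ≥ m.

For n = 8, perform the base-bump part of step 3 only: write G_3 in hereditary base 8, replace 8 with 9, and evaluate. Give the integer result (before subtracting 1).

8 —HB5→ 5 + 3 —bump→ 6 + 3 = 9 —(−1)→ 8
8 —HB6→ 6 + 2 —bump→ 7 + 2 = 9 —(−1)→ 8
8 —HB7→ 7 + 1 —bump→ 8 + 1 = 9 —(−1)→ 8
8 —HB8→ 8 —bump→ 9 = 9 —(−1)→ 8

9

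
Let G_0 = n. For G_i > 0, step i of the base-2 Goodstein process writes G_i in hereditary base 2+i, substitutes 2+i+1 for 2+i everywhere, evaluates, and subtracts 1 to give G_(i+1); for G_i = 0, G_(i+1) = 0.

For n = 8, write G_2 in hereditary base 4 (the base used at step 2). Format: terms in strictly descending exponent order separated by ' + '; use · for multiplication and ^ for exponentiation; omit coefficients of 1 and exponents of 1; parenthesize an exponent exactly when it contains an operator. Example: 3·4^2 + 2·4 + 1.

i=0: 8 = 2^(2 + 1) (b=2); 2→3: 3^(3 + 1) = 81; 81−1 = 80
i=1: 80 = 2·3^3 + 2·3^2 + 2·3 + 2 (b=3); 3→4: 2·4^4 + 2·4^2 + 2·4 + 2 = 554; 554−1 = 553
i=2: 553 = 2·4^4 + 2·4^2 + 2·4 + 1 (b=4); 4→5: 2·5^5 + 2·5^2 + 2·5 + 1 = 6311; 6311−1 = 6310

2·4^4 + 2·4^2 + 2·4 + 1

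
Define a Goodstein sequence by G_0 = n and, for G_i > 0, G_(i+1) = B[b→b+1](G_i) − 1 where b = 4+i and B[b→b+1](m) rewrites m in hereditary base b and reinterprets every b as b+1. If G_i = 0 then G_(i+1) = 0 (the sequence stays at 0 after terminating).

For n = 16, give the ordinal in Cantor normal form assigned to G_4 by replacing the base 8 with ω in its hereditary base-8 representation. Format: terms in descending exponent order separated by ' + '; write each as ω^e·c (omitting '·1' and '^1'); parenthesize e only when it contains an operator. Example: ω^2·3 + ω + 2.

(0) 16|_4 = 4^2 ↦ 5^2|_5 = 25 ⇒ 24
(1) 24|_5 = 4·5 + 4 ↦ 4·6 + 4|_6 = 28 ⇒ 27
(2) 27|_6 = 4·6 + 3 ↦ 4·7 + 3|_7 = 31 ⇒ 30
(3) 30|_7 = 4·7 + 2 ↦ 4·8 + 2|_8 = 34 ⇒ 33

ω·4 + 1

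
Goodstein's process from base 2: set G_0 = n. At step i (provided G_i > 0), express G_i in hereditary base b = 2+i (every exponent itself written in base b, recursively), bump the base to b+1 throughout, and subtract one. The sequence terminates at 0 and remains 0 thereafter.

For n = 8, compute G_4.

base 2: 8 = 2^(2 + 1); at 3: 3^(3 + 1) = 81; next = 80
base 3: 80 = 2·3^3 + 2·3^2 + 2·3 + 2; at 4: 2·4^4 + 2·4^2 + 2·4 + 2 = 554; next = 553
base 4: 553 = 2·4^4 + 2·4^2 + 2·4 + 1; at 5: 2·5^5 + 2·5^2 + 2·5 + 1 = 6311; next = 6310
base 5: 6310 = 2·5^5 + 2·5^2 + 2·5; at 6: 2·6^6 + 2·6^2 + 2·6 = 93396; next = 93395
base 6: 93395 = 2·6^6 + 2·6^2 + 6 + 5; at 7: 2·7^7 + 2·7^2 + 7 + 5 = 1647196; next = 1647195

93395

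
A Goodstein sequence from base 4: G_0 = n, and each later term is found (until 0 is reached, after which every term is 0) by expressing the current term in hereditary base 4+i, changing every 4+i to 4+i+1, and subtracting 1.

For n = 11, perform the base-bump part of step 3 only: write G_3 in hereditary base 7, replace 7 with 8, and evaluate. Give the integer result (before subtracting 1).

16

step 0: 11 = 2·4 + 3; sub 5 for 4: 2·5 + 3; = 13; G_1 = 13−1 = 12
step 1: 12 = 2·5 + 2; sub 6 for 5: 2·6 + 2; = 14; G_2 = 14−1 = 13
step 2: 13 = 2·6 + 1; sub 7 for 6: 2·7 + 1; = 15; G_3 = 15−1 = 14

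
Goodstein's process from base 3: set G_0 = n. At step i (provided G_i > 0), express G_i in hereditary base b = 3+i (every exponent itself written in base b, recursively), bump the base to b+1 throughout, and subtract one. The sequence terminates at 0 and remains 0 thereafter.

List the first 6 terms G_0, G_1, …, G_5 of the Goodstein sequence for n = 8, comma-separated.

8, 9, 10, 11, 11, 11

(0) 8|_3 = 2·3 + 2 ↦ 2·4 + 2|_4 = 10 ⇒ 9
(1) 9|_4 = 2·4 + 1 ↦ 2·5 + 1|_5 = 11 ⇒ 10
(2) 10|_5 = 2·5 ↦ 2·6|_6 = 12 ⇒ 11
(3) 11|_6 = 6 + 5 ↦ 7 + 5|_7 = 12 ⇒ 11
(4) 11|_7 = 7 + 4 ↦ 8 + 4|_8 = 12 ⇒ 11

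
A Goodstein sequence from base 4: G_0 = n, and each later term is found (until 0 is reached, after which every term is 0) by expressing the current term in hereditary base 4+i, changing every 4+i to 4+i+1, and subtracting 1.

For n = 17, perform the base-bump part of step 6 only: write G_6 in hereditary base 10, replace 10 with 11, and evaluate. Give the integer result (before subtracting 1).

i=0: 17 = 4^2 + 1 (b=4); 4→5: 5^2 + 1 = 26; 26−1 = 25
i=1: 25 = 5^2 (b=5); 5→6: 6^2 = 36; 36−1 = 35
i=2: 35 = 5·6 + 5 (b=6); 6→7: 5·7 + 5 = 40; 40−1 = 39
i=3: 39 = 5·7 + 4 (b=7); 7→8: 5·8 + 4 = 44; 44−1 = 43
i=4: 43 = 5·8 + 3 (b=8); 8→9: 5·9 + 3 = 48; 48−1 = 47
i=5: 47 = 5·9 + 2 (b=9); 9→10: 5·10 + 2 = 52; 52−1 = 51
i=6: 51 = 5·10 + 1 (b=10); 10→11: 5·11 + 1 = 56; 56−1 = 55

56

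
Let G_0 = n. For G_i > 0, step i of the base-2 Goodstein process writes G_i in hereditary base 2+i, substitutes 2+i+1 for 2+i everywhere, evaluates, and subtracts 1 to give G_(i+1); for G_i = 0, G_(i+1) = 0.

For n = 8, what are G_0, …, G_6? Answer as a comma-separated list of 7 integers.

base 2: 8 = 2^(2 + 1); at 3: 3^(3 + 1) = 81; next = 80
base 3: 80 = 2·3^3 + 2·3^2 + 2·3 + 2; at 4: 2·4^4 + 2·4^2 + 2·4 + 2 = 554; next = 553
base 4: 553 = 2·4^4 + 2·4^2 + 2·4 + 1; at 5: 2·5^5 + 2·5^2 + 2·5 + 1 = 6311; next = 6310
base 5: 6310 = 2·5^5 + 2·5^2 + 2·5; at 6: 2·6^6 + 2·6^2 + 2·6 = 93396; next = 93395
base 6: 93395 = 2·6^6 + 2·6^2 + 6 + 5; at 7: 2·7^7 + 2·7^2 + 7 + 5 = 1647196; next = 1647195
base 7: 1647195 = 2·7^7 + 2·7^2 + 7 + 4; at 8: 2·8^8 + 2·8^2 + 8 + 4 = 33554572; next = 33554571

8, 80, 553, 6310, 93395, 1647195, 33554571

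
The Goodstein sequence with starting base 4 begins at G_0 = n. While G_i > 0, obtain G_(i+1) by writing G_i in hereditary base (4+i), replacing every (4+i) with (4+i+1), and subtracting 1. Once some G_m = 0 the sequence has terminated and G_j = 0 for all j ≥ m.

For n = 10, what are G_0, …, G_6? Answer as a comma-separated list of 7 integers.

step 0: 10 = 2·4 + 2; sub 5 for 4: 2·5 + 2; = 12; G_1 = 12−1 = 11
step 1: 11 = 2·5 + 1; sub 6 for 5: 2·6 + 1; = 13; G_2 = 13−1 = 12
step 2: 12 = 2·6; sub 7 for 6: 2·7; = 14; G_3 = 14−1 = 13
step 3: 13 = 7 + 6; sub 8 for 7: 8 + 6; = 14; G_4 = 14−1 = 13
step 4: 13 = 8 + 5; sub 9 for 8: 9 + 5; = 14; G_5 = 14−1 = 13
step 5: 13 = 9 + 4; sub 10 for 9: 10 + 4; = 14; G_6 = 14−1 = 13

10, 11, 12, 13, 13, 13, 13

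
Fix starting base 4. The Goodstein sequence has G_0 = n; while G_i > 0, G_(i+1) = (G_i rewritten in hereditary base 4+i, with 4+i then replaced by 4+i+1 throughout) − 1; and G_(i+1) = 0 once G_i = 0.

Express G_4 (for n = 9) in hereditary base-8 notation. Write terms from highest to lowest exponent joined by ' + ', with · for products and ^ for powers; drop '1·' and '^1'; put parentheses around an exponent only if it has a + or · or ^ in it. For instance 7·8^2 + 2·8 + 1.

8 + 3

[0] 9 ≡ 2·4 + 1 (base 4). Lift 5: 11. −1: 10.
[1] 10 ≡ 2·5 (base 5). Lift 6: 12. −1: 11.
[2] 11 ≡ 6 + 5 (base 6). Lift 7: 12. −1: 11.
[3] 11 ≡ 7 + 4 (base 7). Lift 8: 12. −1: 11.
[4] 11 ≡ 8 + 3 (base 8). Lift 9: 12. −1: 11.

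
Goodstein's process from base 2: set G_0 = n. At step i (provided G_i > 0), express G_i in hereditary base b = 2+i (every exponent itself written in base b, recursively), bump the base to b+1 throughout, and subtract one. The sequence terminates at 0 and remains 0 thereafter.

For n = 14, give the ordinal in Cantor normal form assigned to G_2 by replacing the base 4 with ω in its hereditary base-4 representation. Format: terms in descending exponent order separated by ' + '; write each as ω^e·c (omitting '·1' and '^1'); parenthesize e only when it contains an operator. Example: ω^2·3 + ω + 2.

step 0: 14 = 2^(2 + 1) + 2^2 + 2; sub 3 for 2: 3^(3 + 1) + 3^3 + 3; = 111; G_1 = 111−1 = 110
step 1: 110 = 3^(3 + 1) + 3^3 + 2; sub 4 for 3: 4^(4 + 1) + 4^4 + 2; = 1282; G_2 = 1282−1 = 1281
step 2: 1281 = 4^(4 + 1) + 4^4 + 1; sub 5 for 4: 5^(5 + 1) + 5^5 + 1; = 18751; G_3 = 18751−1 = 18750

ω^(ω + 1) + ω^ω + 1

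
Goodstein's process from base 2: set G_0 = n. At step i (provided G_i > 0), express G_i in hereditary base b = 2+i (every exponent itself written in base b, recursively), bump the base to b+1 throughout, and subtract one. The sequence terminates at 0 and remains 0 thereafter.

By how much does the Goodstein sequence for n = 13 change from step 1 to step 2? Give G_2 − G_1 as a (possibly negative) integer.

(0) 13|_2 = 2^(2 + 1) + 2^2 + 1 ↦ 3^(3 + 1) + 3^3 + 1|_3 = 109 ⇒ 108
(1) 108|_3 = 3^(3 + 1) + 3^3 ↦ 4^(4 + 1) + 4^4|_4 = 1280 ⇒ 1279

1171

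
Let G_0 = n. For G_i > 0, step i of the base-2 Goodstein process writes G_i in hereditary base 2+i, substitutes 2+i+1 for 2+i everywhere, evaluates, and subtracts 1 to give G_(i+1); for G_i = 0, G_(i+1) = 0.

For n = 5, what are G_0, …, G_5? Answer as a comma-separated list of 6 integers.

5, 27, 255, 467, 775, 1197

i=0: 5 = 2^2 + 1 (b=2); 2→3: 3^3 + 1 = 28; 28−1 = 27
i=1: 27 = 3^3 (b=3); 3→4: 4^4 = 256; 256−1 = 255
i=2: 255 = 3·4^3 + 3·4^2 + 3·4 + 3 (b=4); 4→5: 3·5^3 + 3·5^2 + 3·5 + 3 = 468; 468−1 = 467
i=3: 467 = 3·5^3 + 3·5^2 + 3·5 + 2 (b=5); 5→6: 3·6^3 + 3·6^2 + 3·6 + 2 = 776; 776−1 = 775
i=4: 775 = 3·6^3 + 3·6^2 + 3·6 + 1 (b=6); 6→7: 3·7^3 + 3·7^2 + 3·7 + 1 = 1198; 1198−1 = 1197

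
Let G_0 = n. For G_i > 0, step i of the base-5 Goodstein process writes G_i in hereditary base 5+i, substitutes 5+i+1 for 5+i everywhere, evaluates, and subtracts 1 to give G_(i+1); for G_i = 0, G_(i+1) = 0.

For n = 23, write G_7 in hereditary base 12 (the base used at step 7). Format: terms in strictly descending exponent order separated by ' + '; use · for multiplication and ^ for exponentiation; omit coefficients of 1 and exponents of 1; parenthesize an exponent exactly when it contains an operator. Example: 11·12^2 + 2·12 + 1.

3·12 + 5

G_0 = 23. HB_5(23) = 4·5 + 3. Bump = 27. G_1 = 26.
G_1 = 26. HB_6(26) = 4·6 + 2. Bump = 30. G_2 = 29.
G_2 = 29. HB_7(29) = 4·7 + 1. Bump = 33. G_3 = 32.
G_3 = 32. HB_8(32) = 4·8. Bump = 36. G_4 = 35.
G_4 = 35. HB_9(35) = 3·9 + 8. Bump = 38. G_5 = 37.
G_5 = 37. HB_10(37) = 3·10 + 7. Bump = 40. G_6 = 39.
G_6 = 39. HB_11(39) = 3·11 + 6. Bump = 42. G_7 = 41.
G_7 = 41. HB_12(41) = 3·12 + 5. Bump = 44. G_8 = 43.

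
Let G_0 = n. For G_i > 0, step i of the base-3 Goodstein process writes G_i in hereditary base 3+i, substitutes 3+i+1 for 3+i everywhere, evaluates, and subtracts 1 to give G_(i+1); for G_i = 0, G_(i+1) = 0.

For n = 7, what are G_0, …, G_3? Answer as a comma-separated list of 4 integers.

(0) 7|_3 = 2·3 + 1 ↦ 2·4 + 1|_4 = 9 ⇒ 8
(1) 8|_4 = 2·4 ↦ 2·5|_5 = 10 ⇒ 9
(2) 9|_5 = 5 + 4 ↦ 6 + 4|_6 = 10 ⇒ 9

7, 8, 9, 9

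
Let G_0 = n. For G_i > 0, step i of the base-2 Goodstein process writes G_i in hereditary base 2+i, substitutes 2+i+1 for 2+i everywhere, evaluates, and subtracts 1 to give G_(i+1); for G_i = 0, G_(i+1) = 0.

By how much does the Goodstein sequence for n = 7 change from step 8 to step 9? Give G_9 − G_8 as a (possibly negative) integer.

[0] 7 ≡ 2^2 + 2 + 1 (base 2). Lift 3: 31. −1: 30.
[1] 30 ≡ 3^3 + 3 (base 3). Lift 4: 260. −1: 259.
[2] 259 ≡ 4^4 + 3 (base 4). Lift 5: 3128. −1: 3127.
[3] 3127 ≡ 5^5 + 2 (base 5). Lift 6: 46658. −1: 46657.
[4] 46657 ≡ 6^6 + 1 (base 6). Lift 7: 823544. −1: 823543.
[5] 823543 ≡ 7^7 (base 7). Lift 8: 16777216. −1: 16777215.
[6] 16777215 ≡ 7·8^7 + 7·8^6 + 7·8^5 + 7·8^4 + 7·8^3 + 7·8^2 + 7·8 + 7 (base 8). Lift 9: 37665880. −1: 37665879.
[7] 37665879 ≡ 7·9^7 + 7·9^6 + 7·9^5 + 7·9^4 + 7·9^3 + 7·9^2 + 7·9 + 6 (base 9). Lift 10: 77777776. −1: 77777775.
[8] 77777775 ≡ 7·10^7 + 7·10^6 + 7·10^5 + 7·10^4 + 7·10^3 + 7·10^2 + 7·10 + 5 (base 10). Lift 11: 150051214. −1: 150051213.

72273438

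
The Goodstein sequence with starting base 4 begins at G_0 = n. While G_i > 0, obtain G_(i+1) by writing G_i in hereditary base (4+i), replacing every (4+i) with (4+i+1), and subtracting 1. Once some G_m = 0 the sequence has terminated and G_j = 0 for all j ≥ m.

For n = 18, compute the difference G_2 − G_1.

base 4: 18 = 4^2 + 2; at 5: 5^2 + 2 = 27; next = 26
base 5: 26 = 5^2 + 1; at 6: 6^2 + 1 = 37; next = 36

10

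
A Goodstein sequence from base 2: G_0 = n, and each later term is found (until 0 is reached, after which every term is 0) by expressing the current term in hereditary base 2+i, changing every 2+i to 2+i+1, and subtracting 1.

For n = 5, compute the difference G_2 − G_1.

base 2: 5 = 2^2 + 1; at 3: 3^3 + 1 = 28; next = 27
base 3: 27 = 3^3; at 4: 4^4 = 256; next = 255

228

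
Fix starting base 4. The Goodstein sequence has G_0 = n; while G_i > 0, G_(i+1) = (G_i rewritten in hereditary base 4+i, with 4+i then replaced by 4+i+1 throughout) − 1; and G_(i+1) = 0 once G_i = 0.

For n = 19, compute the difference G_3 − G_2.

12

step 0: 19 = 4^2 + 3; sub 5 for 4: 5^2 + 3; = 28; G_1 = 28−1 = 27
step 1: 27 = 5^2 + 2; sub 6 for 5: 6^2 + 2; = 38; G_2 = 38−1 = 37
step 2: 37 = 6^2 + 1; sub 7 for 6: 7^2 + 1; = 50; G_3 = 50−1 = 49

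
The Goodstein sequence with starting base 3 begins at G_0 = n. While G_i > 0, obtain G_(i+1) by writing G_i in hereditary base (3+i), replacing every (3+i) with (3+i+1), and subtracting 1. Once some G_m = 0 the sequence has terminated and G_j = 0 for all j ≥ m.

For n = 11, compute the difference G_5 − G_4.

i=0: 11 = 3^2 + 2 (b=3); 3→4: 4^2 + 2 = 18; 18−1 = 17
i=1: 17 = 4^2 + 1 (b=4); 4→5: 5^2 + 1 = 26; 26−1 = 25
i=2: 25 = 5^2 (b=5); 5→6: 6^2 = 36; 36−1 = 35
i=3: 35 = 5·6 + 5 (b=6); 6→7: 5·7 + 5 = 40; 40−1 = 39
i=4: 39 = 5·7 + 4 (b=7); 7→8: 5·8 + 4 = 44; 44−1 = 43

4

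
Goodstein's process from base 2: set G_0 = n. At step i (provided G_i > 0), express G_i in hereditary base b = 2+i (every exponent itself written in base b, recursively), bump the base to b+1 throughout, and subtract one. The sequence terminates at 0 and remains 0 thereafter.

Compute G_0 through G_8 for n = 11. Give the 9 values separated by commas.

step 0: 11 = 2^(2 + 1) + 2 + 1; sub 3 for 2: 3^(3 + 1) + 3 + 1; = 85; G_1 = 85−1 = 84
step 1: 84 = 3^(3 + 1) + 3; sub 4 for 3: 4^(4 + 1) + 4; = 1028; G_2 = 1028−1 = 1027
step 2: 1027 = 4^(4 + 1) + 3; sub 5 for 4: 5^(5 + 1) + 3; = 15628; G_3 = 15628−1 = 15627
step 3: 15627 = 5^(5 + 1) + 2; sub 6 for 5: 6^(6 + 1) + 2; = 279938; G_4 = 279938−1 = 279937
step 4: 279937 = 6^(6 + 1) + 1; sub 7 for 6: 7^(7 + 1) + 1; = 5764802; G_5 = 5764802−1 = 5764801
step 5: 5764801 = 7^(7 + 1); sub 8 for 7: 8^(8 + 1); = 134217728; G_6 = 134217728−1 = 134217727
step 6: 134217727 = 7·8^8 + 7·8^7 + 7·8^6 + 7·8^5 + 7·8^4 + 7·8^3 + 7·8^2 + 7·8 + 7; sub 9 for 8: 7·9^9 + 7·9^7 + 7·9^6 + 7·9^5 + 7·9^4 + 7·9^3 + 7·9^2 + 7·9 + 7; = 2749609303; G_7 = 2749609303−1 = 2749609302
step 7: 2749609302 = 7·9^9 + 7·9^7 + 7·9^6 + 7·9^5 + 7·9^4 + 7·9^3 + 7·9^2 + 7·9 + 6; sub 10 for 9: 7·10^10 + 7·10^7 + 7·10^6 + 7·10^5 + 7·10^4 + 7·10^3 + 7·10^2 + 7·10 + 6; = 70077777776; G_8 = 70077777776−1 = 70077777775

11, 84, 1027, 15627, 279937, 5764801, 134217727, 2749609302, 70077777775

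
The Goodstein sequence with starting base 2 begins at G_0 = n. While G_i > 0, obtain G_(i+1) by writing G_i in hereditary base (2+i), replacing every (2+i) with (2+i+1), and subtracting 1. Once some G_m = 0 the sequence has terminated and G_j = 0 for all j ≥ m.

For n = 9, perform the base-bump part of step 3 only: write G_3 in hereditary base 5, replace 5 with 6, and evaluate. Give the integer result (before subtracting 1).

140744

[0] 9 ≡ 2^(2 + 1) + 1 (base 2). Lift 3: 82. −1: 81.
[1] 81 ≡ 3^(3 + 1) (base 3). Lift 4: 1024. −1: 1023.
[2] 1023 ≡ 3·4^4 + 3·4^3 + 3·4^2 + 3·4 + 3 (base 4). Lift 5: 9843. −1: 9842.
[3] 9842 ≡ 3·5^5 + 3·5^3 + 3·5^2 + 3·5 + 2 (base 5). Lift 6: 140744. −1: 140743.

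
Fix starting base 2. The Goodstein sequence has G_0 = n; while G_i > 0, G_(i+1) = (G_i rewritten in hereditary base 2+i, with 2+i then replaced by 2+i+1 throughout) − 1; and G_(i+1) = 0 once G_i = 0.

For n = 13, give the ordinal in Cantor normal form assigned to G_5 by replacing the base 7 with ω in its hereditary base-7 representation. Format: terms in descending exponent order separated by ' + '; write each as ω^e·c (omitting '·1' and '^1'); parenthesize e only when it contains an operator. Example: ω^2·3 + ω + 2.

base 2: 13 = 2^(2 + 1) + 2^2 + 1; at 3: 3^(3 + 1) + 3^3 + 1 = 109; next = 108
base 3: 108 = 3^(3 + 1) + 3^3; at 4: 4^(4 + 1) + 4^4 = 1280; next = 1279
base 4: 1279 = 4^(4 + 1) + 3·4^3 + 3·4^2 + 3·4 + 3; at 5: 5^(5 + 1) + 3·5^3 + 3·5^2 + 3·5 + 3 = 16093; next = 16092
base 5: 16092 = 5^(5 + 1) + 3·5^3 + 3·5^2 + 3·5 + 2; at 6: 6^(6 + 1) + 3·6^3 + 3·6^2 + 3·6 + 2 = 280712; next = 280711
base 6: 280711 = 6^(6 + 1) + 3·6^3 + 3·6^2 + 3·6 + 1; at 7: 7^(7 + 1) + 3·7^3 + 3·7^2 + 3·7 + 1 = 5765999; next = 5765998
base 7: 5765998 = 7^(7 + 1) + 3·7^3 + 3·7^2 + 3·7; at 8: 8^(8 + 1) + 3·8^3 + 3·8^2 + 3·8 = 134219480; next = 134219479

ω^(ω + 1) + ω^3·3 + ω^2·3 + ω·3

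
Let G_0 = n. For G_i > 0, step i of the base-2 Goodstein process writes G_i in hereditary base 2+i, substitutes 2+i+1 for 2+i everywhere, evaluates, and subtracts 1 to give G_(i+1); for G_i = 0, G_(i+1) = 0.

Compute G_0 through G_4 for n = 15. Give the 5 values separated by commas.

i=0: 15 = 2^(2 + 1) + 2^2 + 2 + 1 (b=2); 2→3: 3^(3 + 1) + 3^3 + 3 + 1 = 112; 112−1 = 111
i=1: 111 = 3^(3 + 1) + 3^3 + 3 (b=3); 3→4: 4^(4 + 1) + 4^4 + 4 = 1284; 1284−1 = 1283
i=2: 1283 = 4^(4 + 1) + 4^4 + 3 (b=4); 4→5: 5^(5 + 1) + 5^5 + 3 = 18753; 18753−1 = 18752
i=3: 18752 = 5^(5 + 1) + 5^5 + 2 (b=5); 5→6: 6^(6 + 1) + 6^6 + 2 = 326594; 326594−1 = 326593

15, 111, 1283, 18752, 326593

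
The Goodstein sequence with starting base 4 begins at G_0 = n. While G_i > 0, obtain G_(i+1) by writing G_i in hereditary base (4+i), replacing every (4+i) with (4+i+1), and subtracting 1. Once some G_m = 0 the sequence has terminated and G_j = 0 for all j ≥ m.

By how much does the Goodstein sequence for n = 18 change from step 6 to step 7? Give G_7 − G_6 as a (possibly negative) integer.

step 0: 18 = 4^2 + 2; sub 5 for 4: 5^2 + 2; = 27; G_1 = 27−1 = 26
step 1: 26 = 5^2 + 1; sub 6 for 5: 6^2 + 1; = 37; G_2 = 37−1 = 36
step 2: 36 = 6^2; sub 7 for 6: 7^2; = 49; G_3 = 49−1 = 48
step 3: 48 = 6·7 + 6; sub 8 for 7: 6·8 + 6; = 54; G_4 = 54−1 = 53
step 4: 53 = 6·8 + 5; sub 9 for 8: 6·9 + 5; = 59; G_5 = 59−1 = 58
step 5: 58 = 6·9 + 4; sub 10 for 9: 6·10 + 4; = 64; G_6 = 64−1 = 63
step 6: 63 = 6·10 + 3; sub 11 for 10: 6·11 + 3; = 69; G_7 = 69−1 = 68

5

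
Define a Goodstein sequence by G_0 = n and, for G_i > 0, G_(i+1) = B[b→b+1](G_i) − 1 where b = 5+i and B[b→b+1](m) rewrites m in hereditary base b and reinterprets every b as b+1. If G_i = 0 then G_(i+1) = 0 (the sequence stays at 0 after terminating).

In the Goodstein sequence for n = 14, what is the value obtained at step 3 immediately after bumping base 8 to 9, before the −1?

step 0: 14 = 2·5 + 4; sub 6 for 5: 2·6 + 4; = 16; G_1 = 16−1 = 15
step 1: 15 = 2·6 + 3; sub 7 for 6: 2·7 + 3; = 17; G_2 = 17−1 = 16
step 2: 16 = 2·7 + 2; sub 8 for 7: 2·8 + 2; = 18; G_3 = 18−1 = 17

19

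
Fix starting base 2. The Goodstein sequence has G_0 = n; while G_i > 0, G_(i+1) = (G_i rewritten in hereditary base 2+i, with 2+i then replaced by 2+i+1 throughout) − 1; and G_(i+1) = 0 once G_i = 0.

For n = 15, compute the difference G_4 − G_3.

G_0=15  [base 2] 2^(2 + 1) + 2^2 + 2 + 1  →[2↦3]→  3^(3 + 1) + 3^3 + 3 + 1 = 112  −1 ⇒ G_1=111
G_1=111  [base 3] 3^(3 + 1) + 3^3 + 3  →[3↦4]→  4^(4 + 1) + 4^4 + 4 = 1284  −1 ⇒ G_2=1283
G_2=1283  [base 4] 4^(4 + 1) + 4^4 + 3  →[4↦5]→  5^(5 + 1) + 5^5 + 3 = 18753  −1 ⇒ G_3=18752
G_3=18752  [base 5] 5^(5 + 1) + 5^5 + 2  →[5↦6]→  6^(6 + 1) + 6^6 + 2 = 326594  −1 ⇒ G_4=326593

307841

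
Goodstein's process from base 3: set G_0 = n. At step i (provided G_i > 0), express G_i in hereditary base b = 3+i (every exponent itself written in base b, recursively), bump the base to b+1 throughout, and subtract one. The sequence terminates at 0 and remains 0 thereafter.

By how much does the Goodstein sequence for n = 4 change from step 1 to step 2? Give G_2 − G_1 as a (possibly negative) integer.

0

4 —HB3→ 3 + 1 —bump→ 4 + 1 = 5 —(−1)→ 4
4 —HB4→ 4 —bump→ 5 = 5 —(−1)→ 4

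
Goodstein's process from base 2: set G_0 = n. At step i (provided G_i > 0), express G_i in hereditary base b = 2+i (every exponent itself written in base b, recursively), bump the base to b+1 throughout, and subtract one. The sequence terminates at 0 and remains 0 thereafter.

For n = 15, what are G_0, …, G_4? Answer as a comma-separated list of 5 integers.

15, 111, 1283, 18752, 326593

G_0=15  [base 2] 2^(2 + 1) + 2^2 + 2 + 1  →[2↦3]→  3^(3 + 1) + 3^3 + 3 + 1 = 112  −1 ⇒ G_1=111
G_1=111  [base 3] 3^(3 + 1) + 3^3 + 3  →[3↦4]→  4^(4 + 1) + 4^4 + 4 = 1284  −1 ⇒ G_2=1283
G_2=1283  [base 4] 4^(4 + 1) + 4^4 + 3  →[4↦5]→  5^(5 + 1) + 5^5 + 3 = 18753  −1 ⇒ G_3=18752
G_3=18752  [base 5] 5^(5 + 1) + 5^5 + 2  →[5↦6]→  6^(6 + 1) + 6^6 + 2 = 326594  −1 ⇒ G_4=326593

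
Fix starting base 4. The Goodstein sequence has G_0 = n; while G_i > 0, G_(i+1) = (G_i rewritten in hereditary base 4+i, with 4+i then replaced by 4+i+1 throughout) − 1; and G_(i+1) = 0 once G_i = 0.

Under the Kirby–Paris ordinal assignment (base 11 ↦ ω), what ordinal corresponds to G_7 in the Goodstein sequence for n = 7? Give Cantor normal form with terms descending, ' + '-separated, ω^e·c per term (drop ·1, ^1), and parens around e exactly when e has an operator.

G_0=7  [base 4] 4 + 3  →[4↦5]→  5 + 3 = 8  −1 ⇒ G_1=7
G_1=7  [base 5] 5 + 2  →[5↦6]→  6 + 2 = 8  −1 ⇒ G_2=7
G_2=7  [base 6] 6 + 1  →[6↦7]→  7 + 1 = 8  −1 ⇒ G_3=7
G_3=7  [base 7] 7  →[7↦8]→  8 = 8  −1 ⇒ G_4=7
G_4=7  [base 8] 7  →[8↦9]→  7 = 7  −1 ⇒ G_5=6
G_5=6  [base 9] 6  →[9↦10]→  6 = 6  −1 ⇒ G_6=5
G_6=5  [base 10] 5  →[10↦11]→  5 = 5  −1 ⇒ G_7=4
G_7=4  [base 11] 4  →[11↦12]→  4 = 4  −1 ⇒ G_8=3

4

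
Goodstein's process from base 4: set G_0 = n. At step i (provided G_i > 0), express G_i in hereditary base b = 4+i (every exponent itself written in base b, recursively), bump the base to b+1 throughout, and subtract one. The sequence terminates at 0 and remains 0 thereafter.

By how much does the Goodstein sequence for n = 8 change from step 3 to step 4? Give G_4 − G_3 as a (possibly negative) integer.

G_0 = 8. HB_4(8) = 2·4. Bump = 10. G_1 = 9.
G_1 = 9. HB_5(9) = 5 + 4. Bump = 10. G_2 = 9.
G_2 = 9. HB_6(9) = 6 + 3. Bump = 10. G_3 = 9.
G_3 = 9. HB_7(9) = 7 + 2. Bump = 10. G_4 = 9.

0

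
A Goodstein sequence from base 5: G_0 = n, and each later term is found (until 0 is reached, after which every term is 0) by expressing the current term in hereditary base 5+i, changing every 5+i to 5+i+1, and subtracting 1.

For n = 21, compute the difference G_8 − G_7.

2

G_0 = 21. HB_5(21) = 4·5 + 1. Bump = 25. G_1 = 24.
G_1 = 24. HB_6(24) = 4·6. Bump = 28. G_2 = 27.
G_2 = 27. HB_7(27) = 3·7 + 6. Bump = 30. G_3 = 29.
G_3 = 29. HB_8(29) = 3·8 + 5. Bump = 32. G_4 = 31.
G_4 = 31. HB_9(31) = 3·9 + 4. Bump = 34. G_5 = 33.
G_5 = 33. HB_10(33) = 3·10 + 3. Bump = 36. G_6 = 35.
G_6 = 35. HB_11(35) = 3·11 + 2. Bump = 38. G_7 = 37.
G_7 = 37. HB_12(37) = 3·12 + 1. Bump = 40. G_8 = 39.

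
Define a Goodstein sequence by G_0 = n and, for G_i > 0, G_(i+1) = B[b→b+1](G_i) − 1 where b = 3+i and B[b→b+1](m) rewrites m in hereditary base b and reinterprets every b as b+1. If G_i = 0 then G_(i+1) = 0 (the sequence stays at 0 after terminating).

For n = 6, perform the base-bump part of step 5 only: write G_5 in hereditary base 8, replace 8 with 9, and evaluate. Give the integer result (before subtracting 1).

7

G_0 = 6. HB_3(6) = 2·3. Bump = 8. G_1 = 7.
G_1 = 7. HB_4(7) = 4 + 3. Bump = 8. G_2 = 7.
G_2 = 7. HB_5(7) = 5 + 2. Bump = 8. G_3 = 7.
G_3 = 7. HB_6(7) = 6 + 1. Bump = 8. G_4 = 7.
G_4 = 7. HB_7(7) = 7. Bump = 8. G_5 = 7.
G_5 = 7. HB_8(7) = 7. Bump = 7. G_6 = 6.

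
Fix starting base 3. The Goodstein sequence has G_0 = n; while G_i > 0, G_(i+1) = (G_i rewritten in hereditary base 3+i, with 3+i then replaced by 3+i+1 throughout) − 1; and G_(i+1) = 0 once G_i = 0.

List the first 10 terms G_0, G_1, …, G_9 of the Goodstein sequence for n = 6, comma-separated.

[0] 6 ≡ 2·3 (base 3). Lift 4: 8. −1: 7.
[1] 7 ≡ 4 + 3 (base 4). Lift 5: 8. −1: 7.
[2] 7 ≡ 5 + 2 (base 5). Lift 6: 8. −1: 7.
[3] 7 ≡ 6 + 1 (base 6). Lift 7: 8. −1: 7.
[4] 7 ≡ 7 (base 7). Lift 8: 8. −1: 7.
[5] 7 ≡ 7 (base 8). Lift 9: 7. −1: 6.
[6] 6 ≡ 6 (base 9). Lift 10: 6. −1: 5.
[7] 5 ≡ 5 (base 10). Lift 11: 5. −1: 4.
[8] 4 ≡ 4 (base 11). Lift 12: 4. −1: 3.

6, 7, 7, 7, 7, 7, 6, 5, 4, 3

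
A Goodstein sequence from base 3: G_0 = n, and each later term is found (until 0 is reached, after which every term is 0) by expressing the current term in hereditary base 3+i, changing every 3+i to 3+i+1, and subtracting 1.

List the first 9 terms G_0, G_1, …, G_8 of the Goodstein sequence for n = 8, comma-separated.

8, 9, 10, 11, 11, 11, 11, 11, 11

G_0 = 8. HB_3(8) = 2·3 + 2. Bump = 10. G_1 = 9.
G_1 = 9. HB_4(9) = 2·4 + 1. Bump = 11. G_2 = 10.
G_2 = 10. HB_5(10) = 2·5. Bump = 12. G_3 = 11.
G_3 = 11. HB_6(11) = 6 + 5. Bump = 12. G_4 = 11.
G_4 = 11. HB_7(11) = 7 + 4. Bump = 12. G_5 = 11.
G_5 = 11. HB_8(11) = 8 + 3. Bump = 12. G_6 = 11.
G_6 = 11. HB_9(11) = 9 + 2. Bump = 12. G_7 = 11.
G_7 = 11. HB_10(11) = 10 + 1. Bump = 12. G_8 = 11.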